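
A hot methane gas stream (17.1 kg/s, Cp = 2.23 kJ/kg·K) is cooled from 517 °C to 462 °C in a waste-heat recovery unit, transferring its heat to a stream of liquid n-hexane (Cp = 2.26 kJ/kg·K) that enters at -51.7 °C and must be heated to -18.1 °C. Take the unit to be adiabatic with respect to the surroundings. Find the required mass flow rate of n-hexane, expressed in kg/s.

ṁ_c = 27.6 kg/s

Heat released by hot stream: Q = 17.1 × 2.23 × (517 − 462) = 2097.3 kJ/s
Energy balance on cold side (adiabatic exchanger): Q = ṁ_c·Cp_c·(T_c,out − T_c,in)
ṁ_c = 2097.3 / [2.26 × (-18.1 − -51.7)] = 27.62 kg/s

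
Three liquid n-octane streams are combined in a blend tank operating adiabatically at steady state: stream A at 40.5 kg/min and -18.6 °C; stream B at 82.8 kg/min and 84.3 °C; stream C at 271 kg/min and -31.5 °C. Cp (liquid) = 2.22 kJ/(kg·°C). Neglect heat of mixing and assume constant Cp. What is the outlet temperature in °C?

T_out = -5.86 °C

Adiabatic, steady state ⇒ Σ ṁᵢCp,ᵢ(T_out − Tᵢ) = 0
T_out = Σ ṁᵢCp,ᵢTᵢ / Σ ṁᵢCp,ᵢ
      = -5127.7 / 875.35 = -5.8579 °C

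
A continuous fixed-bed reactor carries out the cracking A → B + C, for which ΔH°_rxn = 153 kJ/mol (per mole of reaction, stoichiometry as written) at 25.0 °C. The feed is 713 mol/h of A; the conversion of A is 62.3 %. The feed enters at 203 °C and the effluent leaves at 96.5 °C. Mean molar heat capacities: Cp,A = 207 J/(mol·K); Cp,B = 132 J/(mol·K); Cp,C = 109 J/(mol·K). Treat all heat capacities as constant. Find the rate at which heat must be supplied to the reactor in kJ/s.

Q_in = 14.8 kJ/s

Extent of reaction ξ = 0.623 × 713 = 444.2 mol/h
Reaction term: ξ·ΔH°_rxn = 444.2 × 153 = 67962 kJ/h
Sensible, feed 203→25 °C: -26271 kJ/h
Outlet flows (mol/h): A 268.8, B 444.2, C 444.2
Sensible, products 25→96.5 °C: 11633 kJ/h
Q = ΔH = 53324 kJ/h = 14.812 kW
Heat supplied = 14.812 kJ/s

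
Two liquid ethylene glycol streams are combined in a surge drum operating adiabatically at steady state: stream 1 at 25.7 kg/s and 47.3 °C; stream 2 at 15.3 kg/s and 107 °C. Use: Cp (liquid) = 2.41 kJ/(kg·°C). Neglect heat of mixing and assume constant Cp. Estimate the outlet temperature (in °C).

No heat crosses the boundary, so H_out = H_in.
Σ ṁᵢCp,ᵢTᵢ = 25.7×2.41×47.3 + 15.3×2.41×107 = 6875
Σ ṁᵢCp,ᵢ = 25.7×2.41 + 15.3×2.41 = 98.81
T_out = 6875 / 98.81 = 69.578 °C

T_out = 69.6 °C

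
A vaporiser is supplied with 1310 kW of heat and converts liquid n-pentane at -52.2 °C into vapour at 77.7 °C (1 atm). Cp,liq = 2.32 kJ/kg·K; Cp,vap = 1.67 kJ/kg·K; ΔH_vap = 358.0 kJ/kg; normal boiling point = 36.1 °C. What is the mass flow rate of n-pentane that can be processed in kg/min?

ṁ = 124 kg/min

Δh = 2.32×(36.1−-52.2) + 358.0 + 1.67×(77.7−36.1) = 632.33 kJ/kg
Q = 1310 kW = 1310 kJ/s = 78600 kJ/min
ṁ = Q/Δh = 78600 / 632.33 = 124.3 kg/min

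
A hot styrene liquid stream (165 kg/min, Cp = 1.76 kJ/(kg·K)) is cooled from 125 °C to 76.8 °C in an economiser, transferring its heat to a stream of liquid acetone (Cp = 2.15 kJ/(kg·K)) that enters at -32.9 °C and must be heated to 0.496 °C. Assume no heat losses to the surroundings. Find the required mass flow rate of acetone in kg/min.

ṁ_c = 195 kg/min

Heat released by hot stream: Q = 165 × 1.76 × (125 − 76.8) = 13997 kJ/min
Energy balance on cold side (adiabatic exchanger): Q = ṁ_c·Cp_c·(T_c,out − T_c,in)
ṁ_c = 13997 / [2.15 × (0.496 − -32.9)] = 194.94 kg/min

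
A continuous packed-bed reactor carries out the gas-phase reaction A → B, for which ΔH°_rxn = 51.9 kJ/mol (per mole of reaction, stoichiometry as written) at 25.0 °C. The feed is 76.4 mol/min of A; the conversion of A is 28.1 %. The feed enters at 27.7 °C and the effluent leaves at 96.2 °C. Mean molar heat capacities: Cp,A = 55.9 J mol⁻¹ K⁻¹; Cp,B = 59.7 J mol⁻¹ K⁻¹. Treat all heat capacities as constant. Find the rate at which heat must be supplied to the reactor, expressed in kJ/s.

Q_in = 23.5 kJ/s

Extent of reaction ξ = 0.281 × 76.4 = 21.468 mol/min
Reaction term: ξ·ΔH°_rxn = 21.468 × 51.9 = 1114.2 kJ/min
Sensible, feed 27.7→25 °C: -11.531 kJ/min
Outlet flows (mol/min): A 54.932, B 21.468
Sensible, products 25→96.2 °C: 309.89 kJ/min
Q = ΔH = 1412.6 kJ/min = 23.543 kW
Heat supplied = 23.543 kJ/s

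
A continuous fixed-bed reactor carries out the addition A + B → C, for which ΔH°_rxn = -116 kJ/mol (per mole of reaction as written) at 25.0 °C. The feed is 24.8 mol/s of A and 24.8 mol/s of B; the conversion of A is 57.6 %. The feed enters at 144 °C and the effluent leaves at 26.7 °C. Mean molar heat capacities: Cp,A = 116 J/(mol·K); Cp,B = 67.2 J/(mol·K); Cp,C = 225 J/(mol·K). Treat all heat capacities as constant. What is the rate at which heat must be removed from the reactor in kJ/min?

Extent of reaction ξ = 0.576 × 24.8 = 14.285 mol/s
Reaction term: ξ·ΔH°_rxn = 14.285 × -116 = -1657 kJ/s
Sensible, feed 144→25 °C: -540.66 kJ/s
Outlet flows (mol/s): A 10.515, B 10.515, C 14.285
Sensible, products 25→26.7 °C: 8.7388 kJ/s
Q = ΔH = -2189 kJ/s = -2189 kW
Heat removed = 131340 kJ/min

Q_out = 131000 kJ/min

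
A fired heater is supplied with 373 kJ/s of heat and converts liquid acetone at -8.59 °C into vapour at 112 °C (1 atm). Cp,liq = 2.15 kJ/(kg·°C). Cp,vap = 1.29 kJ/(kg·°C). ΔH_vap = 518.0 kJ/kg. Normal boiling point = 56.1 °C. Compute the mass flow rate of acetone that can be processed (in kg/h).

Δh = 2.15×(56.1−-8.59) + 518.0 + 1.29×(112−56.1) = 729.19 kJ/kg
Q = 373 kJ/s = 373 kJ/s = 1.3428e+06 kJ/h
ṁ = Q/Δh = 1.3428e+06 / 729.19 = 1841.5 kg/h

ṁ = 1840 kg/h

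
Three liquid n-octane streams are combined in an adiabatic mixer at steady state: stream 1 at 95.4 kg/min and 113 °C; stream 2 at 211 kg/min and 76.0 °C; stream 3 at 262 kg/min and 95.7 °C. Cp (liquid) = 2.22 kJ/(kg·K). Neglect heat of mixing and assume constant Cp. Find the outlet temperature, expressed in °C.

Adiabatic, steady state ⇒ Σ ṁᵢCp,ᵢ(T_out − Tᵢ) = 0
T_out = Σ ṁᵢCp,ᵢTᵢ / Σ ṁᵢCp,ᵢ
      = 115190 / 1261.8 = 91.291 °C

T_out = 91.3 °C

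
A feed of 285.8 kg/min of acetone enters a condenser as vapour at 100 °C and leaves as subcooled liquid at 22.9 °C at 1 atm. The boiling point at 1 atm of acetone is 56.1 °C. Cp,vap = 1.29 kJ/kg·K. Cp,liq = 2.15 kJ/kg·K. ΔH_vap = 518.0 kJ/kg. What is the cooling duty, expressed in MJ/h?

vapour 100→56.1 °C: -56.631 kJ/kg
condensation at 56.1 °C: -518 kJ/kg
liquid 56.1→22.9 °C: -71.38 kJ/kg
Δh = -56.631 + -518 + -71.38 = -646.01 kJ/kg
Q = ṁ·Δh = 285.8 kg/min × -646.01 kJ/kg = -184630 kJ/min
|Q| = 3077.2 kW = 11078 MJ/h

Q_c = 11100 MJ/h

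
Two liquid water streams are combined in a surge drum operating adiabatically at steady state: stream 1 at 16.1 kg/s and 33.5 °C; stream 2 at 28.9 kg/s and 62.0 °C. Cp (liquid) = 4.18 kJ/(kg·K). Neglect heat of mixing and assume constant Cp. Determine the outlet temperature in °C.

No heat crosses the boundary, so H_out = H_in.
T_out = Σ ṁᵢCp,ᵢTᵢ / Σ ṁᵢCp,ᵢ
      = 9744.2 / 188.1 = 51.803 °C

T_out = 51.8 °C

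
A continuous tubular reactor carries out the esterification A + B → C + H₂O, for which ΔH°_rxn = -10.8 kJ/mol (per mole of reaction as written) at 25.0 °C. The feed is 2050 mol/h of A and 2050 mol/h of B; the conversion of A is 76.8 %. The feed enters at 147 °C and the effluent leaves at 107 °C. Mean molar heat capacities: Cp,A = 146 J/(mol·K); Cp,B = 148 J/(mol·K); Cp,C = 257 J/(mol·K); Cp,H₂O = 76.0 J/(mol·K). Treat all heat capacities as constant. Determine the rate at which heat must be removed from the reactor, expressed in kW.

Extent of reaction ξ = 0.768 × 2050 = 1574.4 mol/h
Reaction term: ξ·ΔH°_rxn = 1574.4 × -10.8 = -17004 kJ/h
Sensible, feed 147→25 °C: -73529 kJ/h
Outlet flows (mol/h): A 475.6, B 475.6, C 1574.4, H₂O 1574.4
Sensible, products 25→107 °C: 54456 kJ/h
Q = ΔH = -36077 kJ/h = -10.021 kW
Heat removed = 10.021 kW

Q_out = 10.0 kW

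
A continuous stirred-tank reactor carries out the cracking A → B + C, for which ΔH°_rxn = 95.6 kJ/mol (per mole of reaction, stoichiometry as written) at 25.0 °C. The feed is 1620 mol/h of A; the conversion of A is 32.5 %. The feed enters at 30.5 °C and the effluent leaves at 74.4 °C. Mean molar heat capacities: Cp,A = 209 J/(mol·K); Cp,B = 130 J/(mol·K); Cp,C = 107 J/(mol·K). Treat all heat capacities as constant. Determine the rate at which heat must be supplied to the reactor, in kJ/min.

Q_in = 1100 kJ/min

Extent of reaction ξ = 0.325 × 1620 = 526.5 mol/h
Reaction term: ξ·ΔH°_rxn = 526.5 × 95.6 = 50333 kJ/h
Sensible, feed 30.5→25 °C: -1862.2 kJ/h
Outlet flows (mol/h): A 1093.5, B 526.5, C 526.5
Sensible, products 25→74.4 °C: 17454 kJ/h
Q = ΔH = 65925 kJ/h = 18.313 kW
Heat supplied = 1098.8 kJ/min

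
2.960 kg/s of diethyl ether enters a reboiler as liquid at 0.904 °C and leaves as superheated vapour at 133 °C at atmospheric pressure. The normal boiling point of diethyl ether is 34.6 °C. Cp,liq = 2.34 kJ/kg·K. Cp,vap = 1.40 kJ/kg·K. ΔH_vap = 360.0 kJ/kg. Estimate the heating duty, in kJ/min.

Q = 102000 kJ/min

liquid 0.904→34.6 °C: 78.849 kJ/kg
vaporisation at 34.6 °C: 360 kJ/kg
vapour 34.6→133 °C: 137.76 kJ/kg
Δh = 78.849 + 360 + 137.76 = 576.61 kJ/kg
Q = ṁ·Δh = 2.960 kg/s × 576.61 kJ/kg = 1706.8 kJ/s
|Q| = 1706.8 kW = 102410 kJ/min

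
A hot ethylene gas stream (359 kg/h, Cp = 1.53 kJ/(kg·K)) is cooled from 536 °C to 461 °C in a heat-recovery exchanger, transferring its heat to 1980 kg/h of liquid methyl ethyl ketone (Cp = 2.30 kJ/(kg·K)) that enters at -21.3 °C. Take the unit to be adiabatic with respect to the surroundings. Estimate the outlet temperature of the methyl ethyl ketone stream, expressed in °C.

T_c,out = -12.3 °C

Heat released by hot stream: Q = 359 × 1.53 × (536 − 461) = 41195 kJ/h
Energy balance on cold side (adiabatic exchanger): Q = ṁ_c·Cp_c·(T_c,out − T_c,in)
T_c,out = -21.3 + 41195/(1980 × 2.30) = -12.254 °C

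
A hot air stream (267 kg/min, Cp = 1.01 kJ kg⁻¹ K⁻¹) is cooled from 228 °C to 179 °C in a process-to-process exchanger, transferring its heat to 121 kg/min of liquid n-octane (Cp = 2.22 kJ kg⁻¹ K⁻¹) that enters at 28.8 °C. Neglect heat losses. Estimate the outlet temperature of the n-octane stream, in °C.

Heat released by hot stream: Q = 267 × 1.01 × (228 − 179) = 13214 kJ/min
Energy balance on cold side (adiabatic exchanger): Q = ṁ_c·Cp_c·(T_c,out − T_c,in)
T_c,out = 28.8 + 13214/(121 × 2.22) = 77.992 °C

T_c,out = 78.0 °C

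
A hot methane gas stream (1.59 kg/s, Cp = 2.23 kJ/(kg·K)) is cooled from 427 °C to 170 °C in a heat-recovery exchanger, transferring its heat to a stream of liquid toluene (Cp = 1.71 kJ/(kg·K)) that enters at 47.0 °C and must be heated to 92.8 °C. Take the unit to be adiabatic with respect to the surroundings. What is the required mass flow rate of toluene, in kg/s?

ṁ_c = 11.6 kg/s

Heat released by hot stream: Q = 1.59 × 2.23 × (427 − 170) = 911.24 kJ/s
Energy balance on cold side (adiabatic exchanger): Q = ṁ_c·Cp_c·(T_c,out − T_c,in)
ṁ_c = 911.24 / [1.71 × (92.8 − 47.0)] = 11.635 kg/s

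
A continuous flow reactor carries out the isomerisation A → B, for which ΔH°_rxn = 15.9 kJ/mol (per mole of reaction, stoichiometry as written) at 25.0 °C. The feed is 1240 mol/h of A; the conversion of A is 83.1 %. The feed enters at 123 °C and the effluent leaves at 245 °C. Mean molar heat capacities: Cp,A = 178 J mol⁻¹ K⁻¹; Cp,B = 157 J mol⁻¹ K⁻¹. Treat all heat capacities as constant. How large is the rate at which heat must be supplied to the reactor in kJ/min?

Q_in = 643 kJ/min

Extent of reaction ξ = 0.831 × 1240 = 1030.4 mol/h
Reaction term: ξ·ΔH°_rxn = 1030.4 × 15.9 = 16384 kJ/h
Sensible, feed 123→25 °C: -21631 kJ/h
Outlet flows (mol/h): A 209.56, B 1030.4
Sensible, products 25→245 °C: 43798 kJ/h
Q = ΔH = 38551 kJ/h = 10.709 kW
Heat supplied = 642.52 kJ/min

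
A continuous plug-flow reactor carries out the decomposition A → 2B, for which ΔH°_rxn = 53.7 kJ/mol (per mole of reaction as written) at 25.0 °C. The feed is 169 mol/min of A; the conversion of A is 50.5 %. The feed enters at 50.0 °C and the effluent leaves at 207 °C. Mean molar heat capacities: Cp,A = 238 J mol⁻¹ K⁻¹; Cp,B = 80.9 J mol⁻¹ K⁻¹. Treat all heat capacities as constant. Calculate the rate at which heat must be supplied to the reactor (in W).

Q_in = 162000 W

Extent of reaction ξ = 0.505 × 169 = 85.345 mol/min
Reaction term: ξ·ΔH°_rxn = 85.345 × 53.7 = 4583 kJ/min
Sensible, feed 50.0→25 °C: -1005.5 kJ/min
Outlet flows (mol/min): A 83.655, B 170.69
Sensible, products 25→207 °C: 6136.8 kJ/min
Q = ΔH = 9714.3 kJ/min = 161.9 kW
Heat supplied = 161900 W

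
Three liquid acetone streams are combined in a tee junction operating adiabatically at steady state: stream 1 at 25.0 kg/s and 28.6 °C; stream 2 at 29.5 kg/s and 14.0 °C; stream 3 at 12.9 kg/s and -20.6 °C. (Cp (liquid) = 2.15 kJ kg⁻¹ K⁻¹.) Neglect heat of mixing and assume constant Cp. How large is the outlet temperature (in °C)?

Adiabatic, steady state ⇒ Σ ṁᵢCp,ᵢ(T_out − Tᵢ) = 0
T_out = Σ ṁᵢCp,ᵢTᵢ / Σ ṁᵢCp,ᵢ
      = 1853.9 / 144.91 = 12.793 °C

T_out = 12.8 °C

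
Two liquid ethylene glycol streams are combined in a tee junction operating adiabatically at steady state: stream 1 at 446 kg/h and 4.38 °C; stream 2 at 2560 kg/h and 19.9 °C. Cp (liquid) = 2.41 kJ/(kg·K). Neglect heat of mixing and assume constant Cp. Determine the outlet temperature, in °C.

Energy balance with Q = 0: Σ ṁᵢCp,ᵢ(T_out − Tᵢ) = 0
T_out = Σ ṁᵢCp,ᵢTᵢ / Σ ṁᵢCp,ᵢ
      = 127480 / 7244.5 = 17.597 °C

T_out = 17.6 °C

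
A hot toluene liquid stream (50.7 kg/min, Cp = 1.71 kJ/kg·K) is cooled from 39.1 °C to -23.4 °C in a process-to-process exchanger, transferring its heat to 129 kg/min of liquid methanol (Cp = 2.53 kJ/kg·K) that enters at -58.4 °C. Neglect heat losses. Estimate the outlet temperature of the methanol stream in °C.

Heat released by hot stream: Q = 50.7 × 1.71 × (39.1 − -23.4) = 5418.6 kJ/min
Energy balance on cold side (adiabatic exchanger): Q = ṁ_c·Cp_c·(T_c,out − T_c,in)
T_c,out = -58.4 + 5418.6/(129 × 2.53) = -41.797 °C

T_c,out = -41.8 °C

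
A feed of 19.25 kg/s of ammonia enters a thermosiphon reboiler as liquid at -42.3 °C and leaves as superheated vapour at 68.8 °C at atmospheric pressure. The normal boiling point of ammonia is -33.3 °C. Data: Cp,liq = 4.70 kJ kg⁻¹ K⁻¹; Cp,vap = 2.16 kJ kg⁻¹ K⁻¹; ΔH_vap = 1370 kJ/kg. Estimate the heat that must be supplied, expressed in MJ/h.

Q = 113000 MJ/h

liquid -42.3→-33.3 °C: 42.3 kJ/kg
vaporisation at -33.3 °C: 1370 kJ/kg
vapour -33.3→68.8 °C: 220.54 kJ/kg
Δh = 42.3 + 1370 + 220.54 = 1632.8 kJ/kg
Q = ṁ·Δh = 19.25 kg/s × 1632.8 kJ/kg = 31432 kJ/s
|Q| = 31432 kW = 113160 MJ/h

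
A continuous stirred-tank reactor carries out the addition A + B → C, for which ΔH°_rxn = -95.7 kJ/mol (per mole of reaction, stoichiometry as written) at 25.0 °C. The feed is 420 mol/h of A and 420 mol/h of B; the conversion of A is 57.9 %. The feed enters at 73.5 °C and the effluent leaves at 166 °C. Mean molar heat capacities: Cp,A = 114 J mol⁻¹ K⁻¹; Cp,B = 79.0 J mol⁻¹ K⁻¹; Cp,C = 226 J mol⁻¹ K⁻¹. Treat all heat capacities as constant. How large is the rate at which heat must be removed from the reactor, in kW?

Extent of reaction ξ = 0.579 × 420 = 243.18 mol/h
Reaction term: ξ·ΔH°_rxn = 243.18 × -95.7 = -23272 kJ/h
Sensible, feed 73.5→25 °C: -3931.4 kJ/h
Outlet flows (mol/h): A 176.82, B 176.82, C 243.18
Sensible, products 25→166 °C: 12561 kJ/h
Q = ΔH = -14643 kJ/h = -4.0674 kW
Heat removed = 4.0674 kW

Q_out = 4.07 kW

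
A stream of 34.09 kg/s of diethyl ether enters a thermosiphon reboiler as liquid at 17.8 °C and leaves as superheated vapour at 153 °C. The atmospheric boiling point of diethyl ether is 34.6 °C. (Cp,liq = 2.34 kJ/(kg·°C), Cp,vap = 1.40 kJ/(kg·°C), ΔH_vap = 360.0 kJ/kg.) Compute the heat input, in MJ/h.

Q = 69300 MJ/h

liquid 17.8→34.6 °C: 39.312 kJ/kg
vaporisation at 34.6 °C: 360 kJ/kg
vapour 34.6→153 °C: 165.76 kJ/kg
Δh = 39.312 + 360 + 165.76 = 565.07 kJ/kg
Q = ṁ·Δh = 34.09 kg/s × 565.07 kJ/kg = 19263 kJ/s
|Q| = 19263 kW = 69348 MJ/h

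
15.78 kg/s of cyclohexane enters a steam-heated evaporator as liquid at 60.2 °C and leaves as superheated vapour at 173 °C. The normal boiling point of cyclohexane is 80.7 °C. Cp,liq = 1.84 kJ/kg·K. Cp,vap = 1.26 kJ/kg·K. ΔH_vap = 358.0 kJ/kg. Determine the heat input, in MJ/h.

liquid 60.2→80.7 °C: 37.72 kJ/kg
vaporisation at 80.7 °C: 358 kJ/kg
vapour 80.7→173 °C: 116.3 kJ/kg
Δh = 37.72 + 358 + 116.3 = 512.02 kJ/kg
Q = ṁ·Δh = 15.78 kg/s × 512.02 kJ/kg = 8079.6 kJ/s
|Q| = 8079.6 kW = 29087 MJ/h

Q = 29100 MJ/h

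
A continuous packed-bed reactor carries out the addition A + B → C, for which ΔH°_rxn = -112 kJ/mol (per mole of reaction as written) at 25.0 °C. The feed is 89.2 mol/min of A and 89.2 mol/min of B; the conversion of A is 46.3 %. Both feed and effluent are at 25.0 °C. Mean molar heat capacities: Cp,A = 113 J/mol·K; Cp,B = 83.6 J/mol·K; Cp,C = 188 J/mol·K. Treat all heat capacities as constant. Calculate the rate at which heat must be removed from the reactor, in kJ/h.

Q_out = 278000 kJ/h

Extent of reaction ξ = 0.463 × 89.2 = 41.3 mol/min
Reaction term: ξ·ΔH°_rxn = 41.3 × -112 = -4625.6 kJ/min
Q = ΔH = -4625.6 kJ/min = -77.093 kW
Heat removed = 277530 kJ/h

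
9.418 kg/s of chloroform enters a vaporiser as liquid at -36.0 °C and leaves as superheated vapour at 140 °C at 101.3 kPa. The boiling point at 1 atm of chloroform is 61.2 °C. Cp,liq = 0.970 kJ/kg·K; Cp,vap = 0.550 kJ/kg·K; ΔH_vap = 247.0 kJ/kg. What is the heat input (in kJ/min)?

Q = 217000 kJ/min

liquid -36.0→61.2 °C: 94.284 kJ/kg
vaporisation at 61.2 °C: 247 kJ/kg
vapour 61.2→140 °C: 43.34 kJ/kg
Δh = 94.284 + 247 + 43.34 = 384.62 kJ/kg
Q = ṁ·Δh = 9.418 kg/s × 384.62 kJ/kg = 3622.4 kJ/s
|Q| = 3622.4 kW = 217340 kJ/min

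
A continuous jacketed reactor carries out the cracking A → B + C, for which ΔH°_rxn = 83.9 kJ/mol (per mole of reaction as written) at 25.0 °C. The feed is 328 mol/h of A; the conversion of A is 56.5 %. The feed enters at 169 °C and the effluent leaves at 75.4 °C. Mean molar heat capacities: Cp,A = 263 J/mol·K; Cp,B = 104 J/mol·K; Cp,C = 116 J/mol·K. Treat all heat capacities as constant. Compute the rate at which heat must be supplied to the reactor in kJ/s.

Q_in = 1.96 kJ/s

Extent of reaction ξ = 0.565 × 328 = 185.32 mol/h
Reaction term: ξ·ΔH°_rxn = 185.32 × 83.9 = 15548 kJ/h
Sensible, feed 169→25 °C: -12422 kJ/h
Outlet flows (mol/h): A 142.68, B 185.32, C 185.32
Sensible, products 25→75.4 °C: 3946.1 kJ/h
Q = ΔH = 7072.4 kJ/h = 1.9646 kW
Heat supplied = 1.9646 kJ/s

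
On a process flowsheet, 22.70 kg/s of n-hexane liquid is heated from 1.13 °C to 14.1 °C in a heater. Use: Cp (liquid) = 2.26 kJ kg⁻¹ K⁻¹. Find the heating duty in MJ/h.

Q = 2400 MJ/h

Q = ṁ·Cp·ΔT = 22.70 × 2.26 × (14.1 − 1.13) = 665.39 kJ/s
Heating duty = 2395.4 MJ/h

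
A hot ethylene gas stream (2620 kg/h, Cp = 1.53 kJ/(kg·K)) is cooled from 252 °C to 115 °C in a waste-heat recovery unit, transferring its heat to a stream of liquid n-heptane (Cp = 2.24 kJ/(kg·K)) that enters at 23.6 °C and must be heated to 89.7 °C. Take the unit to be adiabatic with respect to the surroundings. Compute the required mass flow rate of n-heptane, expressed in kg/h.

ṁ_c = 3710 kg/h

Heat released by hot stream: Q = 2620 × 1.53 × (252 − 115) = 549180 kJ/h
Energy balance on cold side (adiabatic exchanger): Q = ṁ_c·Cp_c·(T_c,out − T_c,in)
ṁ_c = 549180 / [2.24 × (89.7 − 23.6)] = 3709.1 kg/h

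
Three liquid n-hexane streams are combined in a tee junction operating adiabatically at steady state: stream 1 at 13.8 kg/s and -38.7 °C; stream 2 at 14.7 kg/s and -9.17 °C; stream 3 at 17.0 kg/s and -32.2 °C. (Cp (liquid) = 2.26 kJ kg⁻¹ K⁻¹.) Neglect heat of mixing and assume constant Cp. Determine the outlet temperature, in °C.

T_out = -26.7 °C

Adiabatic, steady state ⇒ Σ ṁᵢCp,ᵢ(T_out − Tᵢ) = 0
Σ ṁᵢCp,ᵢTᵢ = 13.8×2.26×-38.7 + 14.7×2.26×-9.17 + 17.0×2.26×-32.2 = -2748.7
Σ ṁᵢCp,ᵢ = 13.8×2.26 + 14.7×2.26 + 17.0×2.26 = 102.83
T_out = -2748.7 / 102.83 = -26.731 °C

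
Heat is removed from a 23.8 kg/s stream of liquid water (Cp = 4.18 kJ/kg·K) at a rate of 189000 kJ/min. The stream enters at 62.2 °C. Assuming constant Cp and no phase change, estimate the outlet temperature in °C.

Q = 189000 kJ/min = 3150 kJ/s
ΔT = Q/(ṁ·Cp) = 3150/(23.8×4.18) = 31.663 K
T_out = 62.2 − 31.663 = 30.537 °C

T_out = 30.5 °C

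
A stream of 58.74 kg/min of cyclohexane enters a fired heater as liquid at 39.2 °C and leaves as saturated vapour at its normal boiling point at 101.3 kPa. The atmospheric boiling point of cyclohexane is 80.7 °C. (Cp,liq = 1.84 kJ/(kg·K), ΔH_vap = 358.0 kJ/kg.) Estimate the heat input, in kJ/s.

liquid 39.2→80.7 °C: 76.36 kJ/kg
vaporisation at 80.7 °C: 358 kJ/kg
Δh = 76.36 + 358 = 434.36 kJ/kg
Q = ṁ·Δh = 58.74 kg/min × 434.36 kJ/kg = 25514 kJ/min
|Q| = 425.24 kW

Q = 425 kJ/s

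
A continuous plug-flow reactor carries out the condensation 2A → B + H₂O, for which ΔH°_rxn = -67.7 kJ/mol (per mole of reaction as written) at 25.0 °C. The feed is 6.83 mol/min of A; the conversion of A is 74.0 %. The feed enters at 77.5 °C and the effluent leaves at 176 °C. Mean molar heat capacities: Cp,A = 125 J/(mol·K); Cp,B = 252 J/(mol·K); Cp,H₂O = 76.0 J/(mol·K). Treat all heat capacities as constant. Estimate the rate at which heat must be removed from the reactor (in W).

Extent of reaction ξ = 0.740 × 6.83 / 2 = 2.5271 mol/min
Reaction term: ξ·ΔH°_rxn = 2.5271 × -67.7 = -171.08 kJ/min
Sensible, feed 77.5→25 °C: -44.822 kJ/min
Outlet flows (mol/min): A 1.7758, B 2.5271, H₂O 2.5271
Sensible, products 25→176 °C: 158.68 kJ/min
Q = ΔH = -57.226 kJ/min = -0.95377 kW
Heat removed = 953.77 W

Q_out = 954 W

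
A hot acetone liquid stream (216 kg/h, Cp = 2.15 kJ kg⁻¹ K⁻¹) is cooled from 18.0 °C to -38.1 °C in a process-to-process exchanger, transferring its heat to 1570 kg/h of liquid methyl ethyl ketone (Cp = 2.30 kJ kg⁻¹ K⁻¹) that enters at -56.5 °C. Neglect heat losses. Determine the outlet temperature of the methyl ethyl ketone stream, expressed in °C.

Heat released by hot stream: Q = 216 × 2.15 × (18.0 − -38.1) = 26053 kJ/h
Energy balance on cold side (adiabatic exchanger): Q = ṁ_c·Cp_c·(T_c,out − T_c,in)
T_c,out = -56.5 + 26053/(1570 × 2.30) = -49.285 °C

T_c,out = -49.3 °C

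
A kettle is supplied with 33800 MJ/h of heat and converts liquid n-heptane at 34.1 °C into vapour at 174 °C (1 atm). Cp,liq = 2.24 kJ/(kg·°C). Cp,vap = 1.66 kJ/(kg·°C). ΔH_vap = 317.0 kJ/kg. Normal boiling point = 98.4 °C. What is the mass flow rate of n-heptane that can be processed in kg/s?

ṁ = 16.0 kg/s

Δh = 2.24×(98.4−34.1) + 317.0 + 1.66×(174−98.4) = 586.53 kJ/kg
Q = 33800 MJ/h = 9388.9 kJ/s = 9388.9 kJ/s
ṁ = Q/Δh = 9388.9 / 586.53 = 16.008 kg/s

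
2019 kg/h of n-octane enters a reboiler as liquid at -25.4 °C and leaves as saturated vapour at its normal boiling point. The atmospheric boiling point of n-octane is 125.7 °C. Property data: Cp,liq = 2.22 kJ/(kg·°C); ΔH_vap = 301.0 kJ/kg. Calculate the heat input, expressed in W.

liquid -25.4→125.7 °C: 335.44 kJ/kg
vaporisation at 125.7 °C: 301 kJ/kg
Δh = 335.44 + 301 = 636.44 kJ/kg
Q = ṁ·Δh = 2019 kg/h × 636.44 kJ/kg = 1.285e+06 kJ/h
|Q| = 356.94 kW = 356940 W

Q = 357000 W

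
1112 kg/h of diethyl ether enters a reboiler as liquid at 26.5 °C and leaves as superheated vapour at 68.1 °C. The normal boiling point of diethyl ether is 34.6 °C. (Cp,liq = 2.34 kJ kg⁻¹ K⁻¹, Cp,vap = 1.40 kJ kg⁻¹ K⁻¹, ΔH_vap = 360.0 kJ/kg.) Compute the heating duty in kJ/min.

Q = 7890 kJ/min

liquid 26.5→34.6 °C: 18.954 kJ/kg
vaporisation at 34.6 °C: 360 kJ/kg
vapour 34.6→68.1 °C: 46.9 kJ/kg
Δh = 18.954 + 360 + 46.9 = 425.85 kJ/kg
Q = ṁ·Δh = 1112 kg/h × 425.85 kJ/kg = 473550 kJ/h
|Q| = 131.54 kW = 7892.5 kJ/min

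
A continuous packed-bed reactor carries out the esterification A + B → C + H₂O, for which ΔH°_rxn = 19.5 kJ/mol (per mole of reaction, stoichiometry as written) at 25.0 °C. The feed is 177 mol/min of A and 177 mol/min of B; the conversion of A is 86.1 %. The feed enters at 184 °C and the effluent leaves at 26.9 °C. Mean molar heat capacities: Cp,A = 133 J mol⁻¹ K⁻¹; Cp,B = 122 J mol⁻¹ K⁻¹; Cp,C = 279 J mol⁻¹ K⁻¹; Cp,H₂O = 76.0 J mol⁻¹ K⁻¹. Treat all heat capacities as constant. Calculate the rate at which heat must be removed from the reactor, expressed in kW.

Extent of reaction ξ = 0.861 × 177 = 152.4 mol/min
Reaction term: ξ·ΔH°_rxn = 152.4 × 19.5 = 2971.7 kJ/min
Sensible, feed 184→25 °C: -7176.5 kJ/min
Outlet flows (mol/min): A 24.603, B 24.603, C 152.4, H₂O 152.4
Sensible, products 25→26.9 °C: 114.71 kJ/min
Q = ΔH = -4090 kJ/min = -68.167 kW
Heat removed = 68.167 kW

Q_out = 68.2 kW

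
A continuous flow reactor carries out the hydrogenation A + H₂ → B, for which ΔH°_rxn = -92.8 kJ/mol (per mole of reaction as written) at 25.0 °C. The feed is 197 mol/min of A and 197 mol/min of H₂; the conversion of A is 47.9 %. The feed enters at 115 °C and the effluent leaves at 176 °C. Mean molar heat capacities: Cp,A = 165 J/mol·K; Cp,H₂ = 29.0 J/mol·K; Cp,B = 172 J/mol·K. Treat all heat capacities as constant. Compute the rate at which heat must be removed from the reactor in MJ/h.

Extent of reaction ξ = 0.479 × 197 = 94.363 mol/min
Reaction term: ξ·ΔH°_rxn = 94.363 × -92.8 = -8756.9 kJ/min
Sensible, feed 115→25 °C: -3439.6 kJ/min
Outlet flows (mol/min): A 102.64, H₂ 102.64, B 94.363
Sensible, products 25→176 °C: 5457.4 kJ/min
Q = ΔH = -6739.1 kJ/min = -112.32 kW
Heat removed = 404.34 MJ/h

Q_out = 404 MJ/h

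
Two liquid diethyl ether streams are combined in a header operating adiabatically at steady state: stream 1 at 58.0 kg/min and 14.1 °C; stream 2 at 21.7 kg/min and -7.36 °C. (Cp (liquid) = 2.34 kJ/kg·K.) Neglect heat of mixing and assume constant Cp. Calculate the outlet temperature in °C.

No heat crosses the boundary, so H_out = H_in.
Σ ṁᵢCp,ᵢTᵢ = 58.0×2.34×14.1 + 21.7×2.34×-7.36 = 1539.9
Σ ṁᵢCp,ᵢ = 58.0×2.34 + 21.7×2.34 = 186.5
T_out = 1539.9 / 186.5 = 8.2571 °C

T_out = 8.26 °C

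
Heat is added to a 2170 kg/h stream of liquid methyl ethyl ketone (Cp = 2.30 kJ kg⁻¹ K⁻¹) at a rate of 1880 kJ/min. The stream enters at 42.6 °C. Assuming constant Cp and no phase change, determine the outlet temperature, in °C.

Q = 1880 kJ/min = 112800 kJ/h
ΔT = Q/(ṁ·Cp) = 112800/(2170×2.30) = 22.601 K
T_out = 42.6 + 22.601 = 65.201 °C

T_out = 65.2 °C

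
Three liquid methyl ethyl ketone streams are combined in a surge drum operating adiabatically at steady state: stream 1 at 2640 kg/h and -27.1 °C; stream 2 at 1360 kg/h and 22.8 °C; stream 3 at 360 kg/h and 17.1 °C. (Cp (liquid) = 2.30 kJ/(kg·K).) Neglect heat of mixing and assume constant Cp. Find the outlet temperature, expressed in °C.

No heat crosses the boundary, so H_out = H_in.
T_out = Σ ṁᵢCp,ᵢTᵢ / Σ ṁᵢCp,ᵢ
      = -79074 / 10028 = -7.8853 °C

T_out = -7.89 °C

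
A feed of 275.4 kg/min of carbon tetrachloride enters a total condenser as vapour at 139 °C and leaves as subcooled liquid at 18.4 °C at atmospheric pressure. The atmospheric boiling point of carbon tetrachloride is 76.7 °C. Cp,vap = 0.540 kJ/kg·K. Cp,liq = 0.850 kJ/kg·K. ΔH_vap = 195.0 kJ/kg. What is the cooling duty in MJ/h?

vapour 139→76.7 °C: -33.642 kJ/kg
condensation at 76.7 °C: -195 kJ/kg
liquid 76.7→18.4 °C: -49.555 kJ/kg
Δh = -33.642 + -195 + -49.555 = -278.2 kJ/kg
Q = ṁ·Δh = 275.4 kg/min × -278.2 kJ/kg = -76615 kJ/min
|Q| = 1276.9 kW = 4596.9 MJ/h

Q_c = 4600 MJ/h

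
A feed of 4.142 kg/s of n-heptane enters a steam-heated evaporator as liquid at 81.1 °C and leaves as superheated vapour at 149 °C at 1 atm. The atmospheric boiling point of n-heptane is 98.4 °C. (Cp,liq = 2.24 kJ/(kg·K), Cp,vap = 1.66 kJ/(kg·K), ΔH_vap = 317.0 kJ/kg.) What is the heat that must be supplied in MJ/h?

Q = 6560 MJ/h

liquid 81.1→98.4 °C: 38.752 kJ/kg
vaporisation at 98.4 °C: 317 kJ/kg
vapour 98.4→149 °C: 83.996 kJ/kg
Δh = 38.752 + 317 + 83.996 = 439.75 kJ/kg
Q = ṁ·Δh = 4.142 kg/s × 439.75 kJ/kg = 1821.4 kJ/s
|Q| = 1821.4 kW = 6557.2 MJ/h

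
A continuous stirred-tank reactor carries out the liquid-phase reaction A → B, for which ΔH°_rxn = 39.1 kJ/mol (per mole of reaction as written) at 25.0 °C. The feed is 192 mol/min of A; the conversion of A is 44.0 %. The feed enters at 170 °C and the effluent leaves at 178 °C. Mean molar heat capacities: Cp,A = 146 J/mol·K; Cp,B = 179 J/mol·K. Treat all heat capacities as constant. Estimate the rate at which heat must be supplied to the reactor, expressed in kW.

Q_in = 65.9 kW

Extent of reaction ξ = 0.440 × 192 = 84.48 mol/min
Reaction term: ξ·ΔH°_rxn = 84.48 × 39.1 = 3303.2 kJ/min
Sensible, feed 170→25 °C: -4064.6 kJ/min
Outlet flows (mol/min): A 107.52, B 84.48
Sensible, products 25→178 °C: 4715.4 kJ/min
Q = ΔH = 3954 kJ/min = 65.899 kW
Heat supplied = 65.899 kW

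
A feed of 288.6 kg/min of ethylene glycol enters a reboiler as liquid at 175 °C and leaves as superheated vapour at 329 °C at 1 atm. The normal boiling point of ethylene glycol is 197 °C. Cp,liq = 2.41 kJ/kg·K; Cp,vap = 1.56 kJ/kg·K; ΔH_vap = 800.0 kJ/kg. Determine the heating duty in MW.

Q = 5.09 MW

liquid 175→197 °C: 53.02 kJ/kg
vaporisation at 197 °C: 800 kJ/kg
vapour 197→329 °C: 205.92 kJ/kg
Δh = 53.02 + 800 + 205.92 = 1058.9 kJ/kg
Q = ṁ·Δh = 288.6 kg/min × 1058.9 kJ/kg = 305610 kJ/min
|Q| = 5093.5 kW = 5.0935 MW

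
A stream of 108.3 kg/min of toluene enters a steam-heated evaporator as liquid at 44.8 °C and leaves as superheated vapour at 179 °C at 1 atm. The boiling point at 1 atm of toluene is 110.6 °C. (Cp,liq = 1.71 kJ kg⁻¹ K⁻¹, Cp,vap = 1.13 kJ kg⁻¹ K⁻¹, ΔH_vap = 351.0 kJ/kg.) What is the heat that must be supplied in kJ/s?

Q = 976 kJ/s

liquid 44.8→110.6 °C: 112.52 kJ/kg
vaporisation at 110.6 °C: 351 kJ/kg
vapour 110.6→179 °C: 77.292 kJ/kg
Δh = 112.52 + 351 + 77.292 = 540.81 kJ/kg
Q = ṁ·Δh = 108.3 kg/min × 540.81 kJ/kg = 58570 kJ/min
|Q| = 976.16 kW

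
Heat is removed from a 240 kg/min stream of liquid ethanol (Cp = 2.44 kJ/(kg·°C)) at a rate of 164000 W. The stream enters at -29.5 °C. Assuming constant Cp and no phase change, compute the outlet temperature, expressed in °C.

T_out = -46.3 °C

Q = 164000 W = 9840 kJ/min
ΔT = Q/(ṁ·Cp) = 9840/(240×2.44) = 16.803 K
T_out = -29.5 − 16.803 = -46.303 °C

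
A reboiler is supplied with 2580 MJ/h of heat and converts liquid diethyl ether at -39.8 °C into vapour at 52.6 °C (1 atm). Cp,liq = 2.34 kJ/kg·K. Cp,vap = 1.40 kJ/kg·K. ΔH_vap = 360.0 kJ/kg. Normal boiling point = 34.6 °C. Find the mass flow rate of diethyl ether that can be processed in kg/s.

ṁ = 1.28 kg/s

Δh = 2.34×(34.6−-39.8) + 360.0 + 1.40×(52.6−34.6) = 559.3 kJ/kg
Q = 2580 MJ/h = 716.67 kJ/s = 716.67 kJ/s
ṁ = Q/Δh = 716.67 / 559.3 = 1.2814 kg/s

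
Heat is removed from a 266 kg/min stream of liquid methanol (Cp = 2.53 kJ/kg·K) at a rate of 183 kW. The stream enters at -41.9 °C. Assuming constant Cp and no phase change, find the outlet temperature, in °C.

Q = 183 kW = 10980 kJ/min
ΔT = Q/(ṁ·Cp) = 10980/(266×2.53) = 16.315 K
T_out = -41.9 − 16.315 = -58.215 °C

T_out = -58.2 °C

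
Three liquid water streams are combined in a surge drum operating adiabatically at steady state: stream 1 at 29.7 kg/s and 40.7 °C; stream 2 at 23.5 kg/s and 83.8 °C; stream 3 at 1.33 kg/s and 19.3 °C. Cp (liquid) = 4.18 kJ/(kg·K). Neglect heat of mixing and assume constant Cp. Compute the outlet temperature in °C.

T_out = 58.8 °C

Energy balance with Q = 0: Σ ṁᵢCp,ᵢ(T_out − Tᵢ) = 0
Σ ṁᵢCp,ᵢTᵢ = 29.7×4.18×40.7 + 23.5×4.18×83.8 + 1.33×4.18×19.3 = 13392
Σ ṁᵢCp,ᵢ = 29.7×4.18 + 23.5×4.18 + 1.33×4.18 = 227.94
T_out = 13392 / 227.94 = 58.752 °C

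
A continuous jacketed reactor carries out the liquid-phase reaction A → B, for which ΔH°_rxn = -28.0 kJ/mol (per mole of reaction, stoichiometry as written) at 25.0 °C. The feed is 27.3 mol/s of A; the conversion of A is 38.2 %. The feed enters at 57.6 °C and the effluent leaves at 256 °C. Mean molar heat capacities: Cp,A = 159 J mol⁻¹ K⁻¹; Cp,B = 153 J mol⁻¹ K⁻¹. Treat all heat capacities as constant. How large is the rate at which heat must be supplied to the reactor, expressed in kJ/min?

Q_in = 33300 kJ/min

Extent of reaction ξ = 0.382 × 27.3 = 10.429 mol/s
Reaction term: ξ·ΔH°_rxn = 10.429 × -28.0 = -292 kJ/s
Sensible, feed 57.6→25 °C: -141.51 kJ/s
Outlet flows (mol/s): A 16.871, B 10.429
Sensible, products 25→256 °C: 988.25 kJ/s
Q = ΔH = 554.74 kJ/s = 554.74 kW
Heat supplied = 33284 kJ/min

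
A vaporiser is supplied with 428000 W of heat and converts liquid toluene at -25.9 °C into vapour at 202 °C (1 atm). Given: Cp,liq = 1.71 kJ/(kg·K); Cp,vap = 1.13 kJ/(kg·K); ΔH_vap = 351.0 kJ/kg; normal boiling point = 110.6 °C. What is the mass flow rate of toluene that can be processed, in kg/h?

Δh = 1.71×(110.6−-25.9) + 351.0 + 1.13×(202−110.6) = 687.7 kJ/kg
Q = 428000 W = 428 kJ/s = 1.5408e+06 kJ/h
ṁ = Q/Δh = 1.5408e+06 / 687.7 = 2240.5 kg/h

ṁ = 2240 kg/h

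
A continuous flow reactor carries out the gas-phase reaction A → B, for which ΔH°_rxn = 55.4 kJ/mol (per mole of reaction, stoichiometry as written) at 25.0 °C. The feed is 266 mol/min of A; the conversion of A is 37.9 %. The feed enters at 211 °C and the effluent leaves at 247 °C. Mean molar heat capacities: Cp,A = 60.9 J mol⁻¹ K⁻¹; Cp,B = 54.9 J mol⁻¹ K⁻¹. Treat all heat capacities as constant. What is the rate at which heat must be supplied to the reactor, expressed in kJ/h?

Extent of reaction ξ = 0.379 × 266 = 100.81 mol/min
Reaction term: ξ·ΔH°_rxn = 100.81 × 55.4 = 5585.1 kJ/min
Sensible, feed 211→25 °C: -3013.1 kJ/min
Outlet flows (mol/min): A 165.19, B 100.81
Sensible, products 25→247 °C: 3462 kJ/min
Q = ΔH = 6034 kJ/min = 100.57 kW
Heat supplied = 362040 kJ/h

Q_in = 362000 kJ/h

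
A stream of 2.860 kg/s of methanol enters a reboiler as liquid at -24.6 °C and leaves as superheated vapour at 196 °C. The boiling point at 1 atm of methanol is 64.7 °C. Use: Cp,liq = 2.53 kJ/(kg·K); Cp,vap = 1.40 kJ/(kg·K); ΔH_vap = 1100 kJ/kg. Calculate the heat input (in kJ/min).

Q = 259000 kJ/min

liquid -24.6→64.7 °C: 225.93 kJ/kg
vaporisation at 64.7 °C: 1100 kJ/kg
vapour 64.7→196 °C: 183.82 kJ/kg
Δh = 225.93 + 1100 + 183.82 = 1509.7 kJ/kg
Q = ṁ·Δh = 2.860 kg/s × 1509.7 kJ/kg = 4317.9 kJ/s
|Q| = 4317.9 kW = 259070 kJ/min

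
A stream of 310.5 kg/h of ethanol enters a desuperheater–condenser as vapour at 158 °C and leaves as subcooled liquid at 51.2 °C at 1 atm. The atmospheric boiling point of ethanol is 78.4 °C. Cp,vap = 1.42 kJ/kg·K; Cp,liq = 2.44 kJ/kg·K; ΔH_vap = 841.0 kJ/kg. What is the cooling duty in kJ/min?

vapour 158→78.4 °C: -113.03 kJ/kg
condensation at 78.4 °C: -841 kJ/kg
liquid 78.4→51.2 °C: -66.368 kJ/kg
Δh = -113.03 + -841 + -66.368 = -1020.4 kJ/kg
Q = ṁ·Δh = 310.5 kg/h × -1020.4 kJ/kg = -316830 kJ/h
|Q| = 88.01 kW = 5280.6 kJ/min

Q_c = 5280 kJ/min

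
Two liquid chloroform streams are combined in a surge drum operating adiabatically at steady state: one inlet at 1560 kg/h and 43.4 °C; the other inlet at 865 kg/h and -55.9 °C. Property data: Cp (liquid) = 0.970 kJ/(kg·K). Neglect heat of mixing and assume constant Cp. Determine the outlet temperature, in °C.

Adiabatic, steady state ⇒ Σ ṁᵢCp,ᵢ(T_out − Tᵢ) = 0
Σ ṁᵢCp,ᵢTᵢ = 1560×0.970×43.4 + 865×0.970×-55.9 = 18770
Σ ṁᵢCp,ᵢ = 1560×0.970 + 865×0.970 = 2352.2
T_out = 18770 / 2352.2 = 7.9796 °C

T_out = 7.98 °C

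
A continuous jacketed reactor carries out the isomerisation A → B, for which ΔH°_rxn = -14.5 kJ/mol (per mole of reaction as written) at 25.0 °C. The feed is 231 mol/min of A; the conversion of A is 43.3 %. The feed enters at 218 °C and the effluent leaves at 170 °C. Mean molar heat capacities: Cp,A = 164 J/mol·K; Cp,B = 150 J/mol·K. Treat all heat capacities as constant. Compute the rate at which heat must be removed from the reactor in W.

Extent of reaction ξ = 0.433 × 231 = 100.02 mol/min
Reaction term: ξ·ΔH°_rxn = 100.02 × -14.5 = -1450.3 kJ/min
Sensible, feed 218→25 °C: -7311.6 kJ/min
Outlet flows (mol/min): A 130.98, B 100.02
Sensible, products 25→170 °C: 5290.1 kJ/min
Q = ΔH = -3471.8 kJ/min = -57.864 kW
Heat removed = 57864 W

Q_out = 57900 W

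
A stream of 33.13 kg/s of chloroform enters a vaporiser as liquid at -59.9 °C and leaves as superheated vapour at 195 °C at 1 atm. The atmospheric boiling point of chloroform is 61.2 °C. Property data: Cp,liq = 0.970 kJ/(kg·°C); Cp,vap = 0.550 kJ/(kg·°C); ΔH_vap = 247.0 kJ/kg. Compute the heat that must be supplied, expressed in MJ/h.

Q = 52200 MJ/h

liquid -59.9→61.2 °C: 117.47 kJ/kg
vaporisation at 61.2 °C: 247 kJ/kg
vapour 61.2→195 °C: 73.59 kJ/kg
Δh = 117.47 + 247 + 73.59 = 438.06 kJ/kg
Q = ṁ·Δh = 33.13 kg/s × 438.06 kJ/kg = 14513 kJ/s
|Q| = 14513 kW = 52246 MJ/h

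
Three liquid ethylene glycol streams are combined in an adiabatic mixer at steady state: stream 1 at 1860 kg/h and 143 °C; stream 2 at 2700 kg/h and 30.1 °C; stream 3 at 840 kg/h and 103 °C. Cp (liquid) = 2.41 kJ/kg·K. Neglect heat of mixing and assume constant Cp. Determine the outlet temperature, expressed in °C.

T_out = 80.3 °C

No heat crosses the boundary, so H_out = H_in.
T_out = Σ ṁᵢCp,ᵢTᵢ / Σ ṁᵢCp,ᵢ
      = 1.0454e+06 / 13014 = 80.328 °C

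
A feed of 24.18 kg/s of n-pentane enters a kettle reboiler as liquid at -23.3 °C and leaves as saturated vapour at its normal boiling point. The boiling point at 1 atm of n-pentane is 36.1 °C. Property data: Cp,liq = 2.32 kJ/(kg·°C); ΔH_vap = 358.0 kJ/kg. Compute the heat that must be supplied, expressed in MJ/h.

Q = 43200 MJ/h

liquid -23.3→36.1 °C: 137.81 kJ/kg
vaporisation at 36.1 °C: 358 kJ/kg
Δh = 137.81 + 358 = 495.81 kJ/kg
Q = ṁ·Δh = 24.18 kg/s × 495.81 kJ/kg = 11989 kJ/s
|Q| = 11989 kW = 43159 MJ/h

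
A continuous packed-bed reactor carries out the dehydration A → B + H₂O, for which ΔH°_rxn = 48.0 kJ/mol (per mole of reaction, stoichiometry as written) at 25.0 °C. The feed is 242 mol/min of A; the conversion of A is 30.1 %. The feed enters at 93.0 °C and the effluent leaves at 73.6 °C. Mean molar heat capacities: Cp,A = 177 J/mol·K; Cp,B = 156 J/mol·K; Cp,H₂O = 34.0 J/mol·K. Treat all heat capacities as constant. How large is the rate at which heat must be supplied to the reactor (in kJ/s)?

Q_in = 45.2 kJ/s

Extent of reaction ξ = 0.301 × 242 = 72.842 mol/min
Reaction term: ξ·ΔH°_rxn = 72.842 × 48.0 = 3496.4 kJ/min
Sensible, feed 93.0→25 °C: -2912.7 kJ/min
Outlet flows (mol/min): A 169.16, B 72.842, H₂O 72.842
Sensible, products 25→73.6 °C: 2127.8 kJ/min
Q = ΔH = 2711.5 kJ/min = 45.191 kW
Heat supplied = 45.191 kJ/s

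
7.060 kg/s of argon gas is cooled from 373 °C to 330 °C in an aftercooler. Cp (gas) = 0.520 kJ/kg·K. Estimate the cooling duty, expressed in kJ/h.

Q = ṁ·Cp·ΔT = 7.060 × 0.520 × (330 − 373) = -157.86 kJ/s
Cooling duty = 568300 kJ/h

Q_c = 568000 kJ/h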